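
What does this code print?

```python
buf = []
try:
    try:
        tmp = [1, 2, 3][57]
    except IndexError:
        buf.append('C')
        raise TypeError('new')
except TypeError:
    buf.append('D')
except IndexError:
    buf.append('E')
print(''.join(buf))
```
CD

New TypeError raised, caught by outer TypeError handler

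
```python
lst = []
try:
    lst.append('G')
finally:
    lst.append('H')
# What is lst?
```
['G', 'H']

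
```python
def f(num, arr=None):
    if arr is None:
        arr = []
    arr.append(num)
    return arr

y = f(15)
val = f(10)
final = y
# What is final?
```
[15]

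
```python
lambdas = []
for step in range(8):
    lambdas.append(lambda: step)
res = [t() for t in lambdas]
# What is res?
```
[7, 7, 7, 7, 7, 7, 7, 7]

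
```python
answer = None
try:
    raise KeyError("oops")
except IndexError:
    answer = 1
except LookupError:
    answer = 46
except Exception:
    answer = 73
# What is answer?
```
46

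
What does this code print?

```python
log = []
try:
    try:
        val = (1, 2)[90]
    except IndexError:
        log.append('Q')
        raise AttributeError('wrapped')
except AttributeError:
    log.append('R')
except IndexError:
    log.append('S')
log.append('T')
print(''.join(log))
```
QRT

AttributeError raised and caught, original IndexError not re-raised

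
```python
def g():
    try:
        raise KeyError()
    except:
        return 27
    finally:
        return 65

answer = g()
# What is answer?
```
65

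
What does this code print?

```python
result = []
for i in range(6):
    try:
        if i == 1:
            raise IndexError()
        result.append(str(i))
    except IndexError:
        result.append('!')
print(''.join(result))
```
0!2345

Exception on i=1 caught, loop continues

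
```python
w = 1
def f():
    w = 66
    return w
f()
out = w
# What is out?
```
1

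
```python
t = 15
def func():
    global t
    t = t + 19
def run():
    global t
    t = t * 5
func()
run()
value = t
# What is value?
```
170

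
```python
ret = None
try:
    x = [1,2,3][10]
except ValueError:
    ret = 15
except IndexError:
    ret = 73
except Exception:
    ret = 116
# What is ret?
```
73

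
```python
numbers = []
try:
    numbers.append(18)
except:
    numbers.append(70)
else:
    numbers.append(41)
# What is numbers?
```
[18, 41]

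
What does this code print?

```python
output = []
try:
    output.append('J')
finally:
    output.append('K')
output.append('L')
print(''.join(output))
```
JKL

try/finally without except, no exception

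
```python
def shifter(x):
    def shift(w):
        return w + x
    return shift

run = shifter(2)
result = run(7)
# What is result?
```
9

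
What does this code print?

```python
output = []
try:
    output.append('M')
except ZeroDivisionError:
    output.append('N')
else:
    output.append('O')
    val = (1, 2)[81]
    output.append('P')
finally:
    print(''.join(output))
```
MO

Try succeeds, else appends 'O', IndexError in else is uncaught, finally prints before exception propagates ('P' never appended)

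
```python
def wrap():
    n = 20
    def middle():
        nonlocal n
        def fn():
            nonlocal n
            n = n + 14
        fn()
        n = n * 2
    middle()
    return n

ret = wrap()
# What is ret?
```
68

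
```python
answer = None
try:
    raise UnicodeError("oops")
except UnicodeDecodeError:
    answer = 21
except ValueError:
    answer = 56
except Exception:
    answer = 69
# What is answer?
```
56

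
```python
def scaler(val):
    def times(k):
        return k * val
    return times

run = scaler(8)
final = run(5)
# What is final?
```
40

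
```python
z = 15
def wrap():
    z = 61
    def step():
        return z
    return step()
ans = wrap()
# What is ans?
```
61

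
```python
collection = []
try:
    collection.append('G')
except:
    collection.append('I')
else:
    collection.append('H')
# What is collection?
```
['G', 'H']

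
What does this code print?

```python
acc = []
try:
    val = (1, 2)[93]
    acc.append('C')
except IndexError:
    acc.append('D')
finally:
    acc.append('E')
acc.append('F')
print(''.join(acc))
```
DEF

finally always runs, even after exception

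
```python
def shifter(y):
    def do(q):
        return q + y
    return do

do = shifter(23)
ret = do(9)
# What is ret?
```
32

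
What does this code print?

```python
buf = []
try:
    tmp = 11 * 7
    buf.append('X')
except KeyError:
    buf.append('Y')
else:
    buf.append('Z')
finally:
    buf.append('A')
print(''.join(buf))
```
XZA

else runs before finally when no exception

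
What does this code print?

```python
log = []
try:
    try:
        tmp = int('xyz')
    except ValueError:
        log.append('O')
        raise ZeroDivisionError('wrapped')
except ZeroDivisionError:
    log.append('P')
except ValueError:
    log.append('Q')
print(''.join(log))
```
OP

New ZeroDivisionError raised, caught by outer ZeroDivisionError handler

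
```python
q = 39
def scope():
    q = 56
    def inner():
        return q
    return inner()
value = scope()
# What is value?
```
56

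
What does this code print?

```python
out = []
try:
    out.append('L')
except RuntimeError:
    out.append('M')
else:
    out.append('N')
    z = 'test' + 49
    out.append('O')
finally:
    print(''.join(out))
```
LN

Try succeeds, else appends 'N', TypeError in else is uncaught, finally prints before exception propagates ('O' never appended)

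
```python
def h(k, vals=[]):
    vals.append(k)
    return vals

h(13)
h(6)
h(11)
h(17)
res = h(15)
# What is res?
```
[13, 6, 11, 17, 15]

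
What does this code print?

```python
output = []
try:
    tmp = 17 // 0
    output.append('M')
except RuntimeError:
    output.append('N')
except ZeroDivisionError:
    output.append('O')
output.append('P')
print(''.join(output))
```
OP

ZeroDivisionError is caught by its specific handler, not RuntimeError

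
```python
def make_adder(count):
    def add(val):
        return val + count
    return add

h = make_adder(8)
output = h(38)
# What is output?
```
46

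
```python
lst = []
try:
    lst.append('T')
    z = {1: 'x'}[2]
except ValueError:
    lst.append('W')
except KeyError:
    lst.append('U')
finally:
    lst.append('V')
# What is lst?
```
['T', 'U', 'V']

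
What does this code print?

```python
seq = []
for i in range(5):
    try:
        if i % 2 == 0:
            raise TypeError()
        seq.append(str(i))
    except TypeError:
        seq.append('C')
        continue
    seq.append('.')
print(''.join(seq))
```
C1.C3.C

continue in except skips rest of loop body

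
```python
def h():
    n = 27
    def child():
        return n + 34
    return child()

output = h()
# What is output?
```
61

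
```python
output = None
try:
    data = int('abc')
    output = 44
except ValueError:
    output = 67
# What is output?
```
67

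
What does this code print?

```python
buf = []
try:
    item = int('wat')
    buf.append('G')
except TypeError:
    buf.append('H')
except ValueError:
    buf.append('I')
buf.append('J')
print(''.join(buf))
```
IJ

ValueError is caught by its specific handler, not TypeError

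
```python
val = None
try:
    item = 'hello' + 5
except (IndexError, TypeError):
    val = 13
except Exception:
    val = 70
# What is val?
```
13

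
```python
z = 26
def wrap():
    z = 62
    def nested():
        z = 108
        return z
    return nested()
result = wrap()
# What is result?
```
108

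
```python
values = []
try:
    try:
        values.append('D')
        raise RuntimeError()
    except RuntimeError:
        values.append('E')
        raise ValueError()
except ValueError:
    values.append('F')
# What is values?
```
['D', 'E', 'F']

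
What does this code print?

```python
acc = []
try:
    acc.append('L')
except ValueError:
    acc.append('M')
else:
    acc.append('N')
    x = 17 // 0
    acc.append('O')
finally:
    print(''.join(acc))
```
LN

Try succeeds, else appends 'N', ZeroDivisionError in else is uncaught, finally prints before exception propagates ('O' never appended)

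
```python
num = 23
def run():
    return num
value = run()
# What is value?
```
23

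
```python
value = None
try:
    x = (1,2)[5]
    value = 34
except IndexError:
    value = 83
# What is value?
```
83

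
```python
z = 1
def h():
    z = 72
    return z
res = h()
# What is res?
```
72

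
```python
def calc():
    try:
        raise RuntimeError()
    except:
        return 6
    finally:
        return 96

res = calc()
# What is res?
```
96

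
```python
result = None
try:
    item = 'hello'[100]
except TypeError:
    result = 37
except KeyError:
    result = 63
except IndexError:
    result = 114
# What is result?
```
114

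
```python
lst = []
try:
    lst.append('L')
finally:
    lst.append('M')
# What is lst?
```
['L', 'M']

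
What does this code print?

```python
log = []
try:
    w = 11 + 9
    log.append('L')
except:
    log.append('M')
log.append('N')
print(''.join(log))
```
LN

No exception, try block completes normally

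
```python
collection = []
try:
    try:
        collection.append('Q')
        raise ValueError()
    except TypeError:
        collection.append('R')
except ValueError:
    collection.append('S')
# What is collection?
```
['Q', 'S']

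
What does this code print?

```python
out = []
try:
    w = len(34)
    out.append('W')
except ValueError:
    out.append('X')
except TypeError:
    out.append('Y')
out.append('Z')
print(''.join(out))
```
YZ

TypeError is caught by its specific handler, not ValueError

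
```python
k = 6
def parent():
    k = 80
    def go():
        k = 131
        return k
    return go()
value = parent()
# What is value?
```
131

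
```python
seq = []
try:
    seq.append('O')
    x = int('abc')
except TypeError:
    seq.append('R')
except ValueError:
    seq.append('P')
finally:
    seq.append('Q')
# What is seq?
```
['O', 'P', 'Q']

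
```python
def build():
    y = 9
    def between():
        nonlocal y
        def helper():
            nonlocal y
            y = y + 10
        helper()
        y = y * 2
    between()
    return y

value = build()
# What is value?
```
38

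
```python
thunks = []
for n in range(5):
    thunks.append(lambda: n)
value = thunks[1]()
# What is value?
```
4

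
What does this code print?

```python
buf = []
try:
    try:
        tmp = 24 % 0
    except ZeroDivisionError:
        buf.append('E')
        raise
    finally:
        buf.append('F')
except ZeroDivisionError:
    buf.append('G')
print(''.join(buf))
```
EFG

finally runs before re-raised exception propagates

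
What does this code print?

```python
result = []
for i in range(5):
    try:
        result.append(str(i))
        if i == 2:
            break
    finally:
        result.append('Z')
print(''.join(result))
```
0Z1Z2Z

finally runs even when breaking out of loop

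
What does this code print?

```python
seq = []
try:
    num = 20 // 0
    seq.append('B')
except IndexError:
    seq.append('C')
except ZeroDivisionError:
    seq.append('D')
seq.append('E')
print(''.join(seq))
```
DE

ZeroDivisionError is caught by its specific handler, not IndexError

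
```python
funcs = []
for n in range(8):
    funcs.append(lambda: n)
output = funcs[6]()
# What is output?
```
7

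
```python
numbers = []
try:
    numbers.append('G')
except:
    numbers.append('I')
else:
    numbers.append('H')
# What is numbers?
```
['G', 'H']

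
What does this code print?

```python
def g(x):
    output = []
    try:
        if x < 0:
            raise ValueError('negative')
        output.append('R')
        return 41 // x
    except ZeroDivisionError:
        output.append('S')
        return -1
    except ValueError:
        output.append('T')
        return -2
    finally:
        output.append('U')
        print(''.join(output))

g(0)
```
RSU

x=0 causes ZeroDivisionError, caught, finally prints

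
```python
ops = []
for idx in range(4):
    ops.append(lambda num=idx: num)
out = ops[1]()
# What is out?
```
1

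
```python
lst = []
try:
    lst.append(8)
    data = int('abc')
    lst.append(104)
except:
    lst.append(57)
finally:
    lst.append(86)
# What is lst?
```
[8, 57, 86]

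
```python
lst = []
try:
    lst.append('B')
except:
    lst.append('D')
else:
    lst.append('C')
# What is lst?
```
['B', 'C']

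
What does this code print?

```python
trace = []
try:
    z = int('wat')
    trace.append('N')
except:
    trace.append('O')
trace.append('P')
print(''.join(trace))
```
OP

Exception raised in try, caught by bare except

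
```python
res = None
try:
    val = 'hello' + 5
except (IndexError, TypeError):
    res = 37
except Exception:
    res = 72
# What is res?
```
37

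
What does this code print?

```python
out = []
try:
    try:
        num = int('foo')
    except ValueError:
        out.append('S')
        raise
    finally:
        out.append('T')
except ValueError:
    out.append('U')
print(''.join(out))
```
STU

finally runs before re-raised exception propagates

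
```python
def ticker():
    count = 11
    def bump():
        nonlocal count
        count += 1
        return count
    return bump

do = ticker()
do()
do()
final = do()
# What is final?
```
14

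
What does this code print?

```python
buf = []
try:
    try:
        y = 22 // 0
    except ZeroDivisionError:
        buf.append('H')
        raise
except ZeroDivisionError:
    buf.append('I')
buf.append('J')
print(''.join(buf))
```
HIJ

raise without argument re-raises current exception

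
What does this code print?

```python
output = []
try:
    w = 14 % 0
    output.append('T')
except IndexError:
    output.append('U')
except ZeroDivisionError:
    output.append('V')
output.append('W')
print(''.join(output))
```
VW

ZeroDivisionError is caught by its specific handler, not IndexError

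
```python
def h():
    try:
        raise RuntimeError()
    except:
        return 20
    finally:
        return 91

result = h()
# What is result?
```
91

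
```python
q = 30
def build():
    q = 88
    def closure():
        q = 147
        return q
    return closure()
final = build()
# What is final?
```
147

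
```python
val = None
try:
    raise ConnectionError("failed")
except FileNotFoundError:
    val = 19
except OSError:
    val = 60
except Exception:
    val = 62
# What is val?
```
60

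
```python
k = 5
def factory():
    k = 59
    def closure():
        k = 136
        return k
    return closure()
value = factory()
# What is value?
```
136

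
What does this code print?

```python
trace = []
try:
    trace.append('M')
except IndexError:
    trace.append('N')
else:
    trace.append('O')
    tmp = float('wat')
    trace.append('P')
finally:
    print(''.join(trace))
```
MO

Try succeeds, else appends 'O', ValueError in else is uncaught, finally prints before exception propagates ('P' never appended)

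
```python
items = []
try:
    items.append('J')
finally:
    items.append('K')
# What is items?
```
['J', 'K']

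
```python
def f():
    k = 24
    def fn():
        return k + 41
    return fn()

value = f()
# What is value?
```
65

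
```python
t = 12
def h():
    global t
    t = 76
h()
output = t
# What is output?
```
76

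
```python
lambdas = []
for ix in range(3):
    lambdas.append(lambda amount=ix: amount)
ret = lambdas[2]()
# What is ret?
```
2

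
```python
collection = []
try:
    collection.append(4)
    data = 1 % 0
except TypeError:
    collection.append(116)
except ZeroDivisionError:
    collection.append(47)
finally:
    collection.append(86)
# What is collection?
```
[4, 47, 86]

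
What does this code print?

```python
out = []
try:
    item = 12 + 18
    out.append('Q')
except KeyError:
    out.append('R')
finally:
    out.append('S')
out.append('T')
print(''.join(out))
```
QST

finally runs after normal execution too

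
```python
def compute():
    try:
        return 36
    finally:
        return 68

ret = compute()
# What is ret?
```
68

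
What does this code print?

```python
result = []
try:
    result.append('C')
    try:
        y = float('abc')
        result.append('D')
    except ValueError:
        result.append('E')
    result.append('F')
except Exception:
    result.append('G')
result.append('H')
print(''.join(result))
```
CEFH

Inner exception caught by inner handler, outer continues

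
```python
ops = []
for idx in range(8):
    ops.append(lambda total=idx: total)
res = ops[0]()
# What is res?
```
0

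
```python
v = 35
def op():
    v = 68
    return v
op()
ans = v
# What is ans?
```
35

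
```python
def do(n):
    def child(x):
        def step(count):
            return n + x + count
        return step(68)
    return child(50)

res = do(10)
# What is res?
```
128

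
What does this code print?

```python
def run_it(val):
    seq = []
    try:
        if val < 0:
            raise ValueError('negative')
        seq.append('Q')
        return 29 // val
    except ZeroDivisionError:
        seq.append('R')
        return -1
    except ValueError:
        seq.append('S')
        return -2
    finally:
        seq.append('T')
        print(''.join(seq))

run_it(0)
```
QRT

val=0 causes ZeroDivisionError, caught, finally prints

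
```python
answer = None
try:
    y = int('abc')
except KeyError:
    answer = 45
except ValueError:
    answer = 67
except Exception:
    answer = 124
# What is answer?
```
67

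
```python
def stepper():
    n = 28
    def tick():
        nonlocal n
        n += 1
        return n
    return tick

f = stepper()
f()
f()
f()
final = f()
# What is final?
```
32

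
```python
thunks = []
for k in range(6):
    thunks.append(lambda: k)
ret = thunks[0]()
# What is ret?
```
5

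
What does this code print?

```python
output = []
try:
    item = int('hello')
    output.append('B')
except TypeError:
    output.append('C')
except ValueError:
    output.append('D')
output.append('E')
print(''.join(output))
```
DE

ValueError is caught by its specific handler, not TypeError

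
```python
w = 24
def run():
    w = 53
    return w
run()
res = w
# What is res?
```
24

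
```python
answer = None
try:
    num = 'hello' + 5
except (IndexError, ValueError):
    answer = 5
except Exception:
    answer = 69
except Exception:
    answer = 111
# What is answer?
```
69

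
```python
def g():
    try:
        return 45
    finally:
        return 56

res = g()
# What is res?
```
56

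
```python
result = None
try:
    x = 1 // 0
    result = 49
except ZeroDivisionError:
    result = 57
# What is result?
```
57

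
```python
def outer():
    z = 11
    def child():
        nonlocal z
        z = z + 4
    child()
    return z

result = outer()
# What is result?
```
15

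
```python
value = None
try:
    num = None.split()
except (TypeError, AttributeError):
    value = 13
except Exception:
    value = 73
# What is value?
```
13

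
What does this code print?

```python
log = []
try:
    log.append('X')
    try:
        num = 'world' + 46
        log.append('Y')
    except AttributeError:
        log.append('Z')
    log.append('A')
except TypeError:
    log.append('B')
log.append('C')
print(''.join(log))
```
XBC

Inner handler doesn't match, propagates to outer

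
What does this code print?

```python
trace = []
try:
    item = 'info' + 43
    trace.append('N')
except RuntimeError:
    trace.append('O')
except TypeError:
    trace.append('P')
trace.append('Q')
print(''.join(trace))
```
PQ

TypeError is caught by its specific handler, not RuntimeError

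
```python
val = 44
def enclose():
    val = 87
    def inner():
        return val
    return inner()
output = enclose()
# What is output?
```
87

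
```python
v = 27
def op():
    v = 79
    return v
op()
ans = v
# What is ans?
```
27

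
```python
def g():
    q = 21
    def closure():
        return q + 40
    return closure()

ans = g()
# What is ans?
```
61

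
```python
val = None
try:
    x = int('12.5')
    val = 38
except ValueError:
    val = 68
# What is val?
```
68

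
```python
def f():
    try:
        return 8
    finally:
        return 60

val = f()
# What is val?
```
60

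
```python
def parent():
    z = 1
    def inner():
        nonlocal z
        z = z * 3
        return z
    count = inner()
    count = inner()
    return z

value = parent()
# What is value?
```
9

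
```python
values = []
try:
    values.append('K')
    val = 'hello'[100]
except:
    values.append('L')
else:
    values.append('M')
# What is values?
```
['K', 'L']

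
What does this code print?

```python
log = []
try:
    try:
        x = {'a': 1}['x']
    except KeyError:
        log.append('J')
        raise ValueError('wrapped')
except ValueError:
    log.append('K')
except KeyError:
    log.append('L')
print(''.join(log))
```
JK

New ValueError raised, caught by outer ValueError handler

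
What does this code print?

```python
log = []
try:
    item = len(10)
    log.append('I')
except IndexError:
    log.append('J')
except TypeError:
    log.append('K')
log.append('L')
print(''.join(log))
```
KL

TypeError is caught by its specific handler, not IndexError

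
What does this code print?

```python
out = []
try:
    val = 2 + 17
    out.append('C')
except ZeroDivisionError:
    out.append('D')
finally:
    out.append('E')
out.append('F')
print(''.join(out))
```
CEF

finally runs after normal execution too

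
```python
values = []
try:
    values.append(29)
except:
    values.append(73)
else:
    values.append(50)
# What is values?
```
[29, 50]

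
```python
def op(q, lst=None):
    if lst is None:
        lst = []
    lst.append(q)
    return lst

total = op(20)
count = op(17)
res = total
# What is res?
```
[20]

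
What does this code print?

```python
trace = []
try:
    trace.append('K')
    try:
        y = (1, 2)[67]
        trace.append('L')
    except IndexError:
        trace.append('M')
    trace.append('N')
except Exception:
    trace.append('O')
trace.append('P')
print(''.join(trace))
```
KMNP

Inner exception caught by inner handler, outer continues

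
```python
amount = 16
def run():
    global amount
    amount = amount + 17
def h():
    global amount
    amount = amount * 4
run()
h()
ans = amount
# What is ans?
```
132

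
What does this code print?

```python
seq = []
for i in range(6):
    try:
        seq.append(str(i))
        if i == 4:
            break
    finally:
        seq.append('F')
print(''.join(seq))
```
0F1F2F3F4F

finally runs even when breaking out of loop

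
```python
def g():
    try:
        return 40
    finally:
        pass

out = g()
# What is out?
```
40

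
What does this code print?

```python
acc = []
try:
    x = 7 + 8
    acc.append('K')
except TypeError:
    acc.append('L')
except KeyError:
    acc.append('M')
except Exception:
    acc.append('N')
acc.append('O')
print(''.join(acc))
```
KO

No exception, try block completes normally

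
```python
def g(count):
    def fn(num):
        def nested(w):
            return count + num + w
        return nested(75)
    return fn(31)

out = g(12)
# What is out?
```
118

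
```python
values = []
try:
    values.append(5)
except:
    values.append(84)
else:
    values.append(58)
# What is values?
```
[5, 58]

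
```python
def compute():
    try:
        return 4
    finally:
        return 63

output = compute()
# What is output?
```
63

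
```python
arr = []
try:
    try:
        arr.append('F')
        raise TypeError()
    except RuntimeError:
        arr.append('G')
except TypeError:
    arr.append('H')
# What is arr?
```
['F', 'H']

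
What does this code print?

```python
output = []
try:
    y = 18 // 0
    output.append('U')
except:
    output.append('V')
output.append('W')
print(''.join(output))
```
VW

Exception raised in try, caught by bare except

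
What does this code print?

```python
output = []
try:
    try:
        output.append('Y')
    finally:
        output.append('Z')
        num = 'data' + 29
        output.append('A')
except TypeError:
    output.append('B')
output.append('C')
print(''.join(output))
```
YZBC

Exception in inner finally caught by outer except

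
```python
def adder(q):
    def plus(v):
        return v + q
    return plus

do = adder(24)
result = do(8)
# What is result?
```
32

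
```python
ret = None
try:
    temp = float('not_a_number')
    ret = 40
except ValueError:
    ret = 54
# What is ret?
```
54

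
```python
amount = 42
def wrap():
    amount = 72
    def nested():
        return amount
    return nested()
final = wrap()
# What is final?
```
72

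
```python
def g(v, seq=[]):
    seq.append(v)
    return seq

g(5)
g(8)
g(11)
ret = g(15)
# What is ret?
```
[5, 8, 11, 15]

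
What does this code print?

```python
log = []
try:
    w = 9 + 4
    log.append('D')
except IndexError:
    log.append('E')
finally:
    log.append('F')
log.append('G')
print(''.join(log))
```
DFG

finally runs after normal execution too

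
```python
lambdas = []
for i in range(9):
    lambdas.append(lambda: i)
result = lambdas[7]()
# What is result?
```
8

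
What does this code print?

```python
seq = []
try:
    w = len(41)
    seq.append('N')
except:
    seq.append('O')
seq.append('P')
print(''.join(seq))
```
OP

Exception raised in try, caught by bare except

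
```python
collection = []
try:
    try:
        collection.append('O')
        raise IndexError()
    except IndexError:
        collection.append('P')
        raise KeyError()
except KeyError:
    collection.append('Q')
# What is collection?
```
['O', 'P', 'Q']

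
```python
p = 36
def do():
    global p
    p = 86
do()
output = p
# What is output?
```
86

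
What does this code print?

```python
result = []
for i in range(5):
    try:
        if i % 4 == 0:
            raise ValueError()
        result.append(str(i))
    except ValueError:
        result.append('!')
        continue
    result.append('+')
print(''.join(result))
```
!1+2+3+!

continue in except skips rest of loop body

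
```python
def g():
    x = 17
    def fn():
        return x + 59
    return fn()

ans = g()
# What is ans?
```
76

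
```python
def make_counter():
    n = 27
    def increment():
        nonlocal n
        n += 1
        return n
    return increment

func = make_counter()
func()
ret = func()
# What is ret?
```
29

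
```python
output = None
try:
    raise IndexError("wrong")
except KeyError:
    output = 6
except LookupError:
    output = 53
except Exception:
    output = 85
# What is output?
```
53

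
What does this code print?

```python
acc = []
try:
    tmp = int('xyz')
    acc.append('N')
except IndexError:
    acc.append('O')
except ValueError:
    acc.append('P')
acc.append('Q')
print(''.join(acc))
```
PQ

ValueError is caught by its specific handler, not IndexError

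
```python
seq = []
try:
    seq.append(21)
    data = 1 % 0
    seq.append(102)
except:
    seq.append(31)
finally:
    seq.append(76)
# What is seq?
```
[21, 31, 76]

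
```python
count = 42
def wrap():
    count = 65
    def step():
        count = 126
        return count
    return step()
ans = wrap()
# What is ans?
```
126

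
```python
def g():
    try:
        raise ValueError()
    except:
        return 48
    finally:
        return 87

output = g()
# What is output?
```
87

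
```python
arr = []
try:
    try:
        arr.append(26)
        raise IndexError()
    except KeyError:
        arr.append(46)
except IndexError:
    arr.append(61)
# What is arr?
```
[26, 61]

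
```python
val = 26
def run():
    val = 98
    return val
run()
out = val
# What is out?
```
26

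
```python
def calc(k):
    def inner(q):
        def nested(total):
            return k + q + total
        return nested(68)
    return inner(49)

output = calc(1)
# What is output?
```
118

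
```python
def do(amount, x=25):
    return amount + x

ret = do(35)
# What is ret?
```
60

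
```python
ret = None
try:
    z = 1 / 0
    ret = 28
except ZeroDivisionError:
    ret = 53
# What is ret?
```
53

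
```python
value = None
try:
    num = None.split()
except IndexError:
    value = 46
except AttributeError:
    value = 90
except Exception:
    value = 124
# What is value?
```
90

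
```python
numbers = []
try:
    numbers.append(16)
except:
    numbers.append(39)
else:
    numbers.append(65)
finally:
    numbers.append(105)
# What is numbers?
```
[16, 65, 105]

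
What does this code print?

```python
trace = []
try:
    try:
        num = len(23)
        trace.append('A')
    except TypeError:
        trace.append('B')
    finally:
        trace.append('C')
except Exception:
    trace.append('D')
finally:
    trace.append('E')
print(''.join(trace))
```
BCE

Both finally blocks run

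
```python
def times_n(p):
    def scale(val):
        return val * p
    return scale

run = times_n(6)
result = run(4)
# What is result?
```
24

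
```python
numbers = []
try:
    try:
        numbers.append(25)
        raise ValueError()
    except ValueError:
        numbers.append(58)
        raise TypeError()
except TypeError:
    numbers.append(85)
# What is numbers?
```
[25, 58, 85]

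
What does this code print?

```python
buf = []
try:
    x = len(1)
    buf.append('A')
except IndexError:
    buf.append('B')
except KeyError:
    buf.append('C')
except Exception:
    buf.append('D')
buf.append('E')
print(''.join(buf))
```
DE

TypeError not specifically caught, falls to Exception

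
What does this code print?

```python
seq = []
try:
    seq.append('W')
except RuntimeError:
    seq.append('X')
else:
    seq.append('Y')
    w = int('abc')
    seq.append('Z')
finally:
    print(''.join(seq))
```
WY

Try succeeds, else appends 'Y', ValueError in else is uncaught, finally prints before exception propagates ('Z' never appended)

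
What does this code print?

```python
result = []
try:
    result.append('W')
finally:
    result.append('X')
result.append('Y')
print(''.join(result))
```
WXY

try/finally without except, no exception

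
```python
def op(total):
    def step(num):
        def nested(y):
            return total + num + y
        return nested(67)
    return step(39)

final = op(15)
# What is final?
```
121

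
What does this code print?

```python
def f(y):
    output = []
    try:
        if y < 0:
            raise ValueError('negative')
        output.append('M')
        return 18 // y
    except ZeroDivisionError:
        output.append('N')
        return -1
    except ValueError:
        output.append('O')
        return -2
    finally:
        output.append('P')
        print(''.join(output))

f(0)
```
MNP

y=0 causes ZeroDivisionError, caught, finally prints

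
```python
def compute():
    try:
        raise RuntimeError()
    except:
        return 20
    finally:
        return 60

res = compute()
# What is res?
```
60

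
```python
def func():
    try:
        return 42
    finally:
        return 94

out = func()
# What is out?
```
94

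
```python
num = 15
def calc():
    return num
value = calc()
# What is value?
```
15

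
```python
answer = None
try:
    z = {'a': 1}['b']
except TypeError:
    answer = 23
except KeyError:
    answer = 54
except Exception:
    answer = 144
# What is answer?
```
54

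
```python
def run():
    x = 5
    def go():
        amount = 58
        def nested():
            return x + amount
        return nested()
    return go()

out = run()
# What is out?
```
63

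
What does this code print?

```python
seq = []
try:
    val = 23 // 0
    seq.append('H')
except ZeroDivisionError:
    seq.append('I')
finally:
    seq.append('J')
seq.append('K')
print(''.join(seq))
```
IJK

finally always runs, even after exception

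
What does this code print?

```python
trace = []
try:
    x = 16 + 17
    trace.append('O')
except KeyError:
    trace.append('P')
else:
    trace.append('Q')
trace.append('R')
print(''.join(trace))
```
OQR

else block runs when no exception occurs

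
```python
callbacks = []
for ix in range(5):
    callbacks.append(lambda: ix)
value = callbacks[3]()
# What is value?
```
4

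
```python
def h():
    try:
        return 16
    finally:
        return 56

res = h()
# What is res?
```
56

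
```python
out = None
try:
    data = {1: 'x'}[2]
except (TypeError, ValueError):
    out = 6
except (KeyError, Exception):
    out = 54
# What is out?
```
54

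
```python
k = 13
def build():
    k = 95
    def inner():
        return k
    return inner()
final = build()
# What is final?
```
95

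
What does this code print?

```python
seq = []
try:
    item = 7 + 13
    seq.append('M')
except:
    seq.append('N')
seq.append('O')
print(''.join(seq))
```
MO

No exception, try block completes normally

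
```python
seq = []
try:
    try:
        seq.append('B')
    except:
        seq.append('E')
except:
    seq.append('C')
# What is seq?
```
['B']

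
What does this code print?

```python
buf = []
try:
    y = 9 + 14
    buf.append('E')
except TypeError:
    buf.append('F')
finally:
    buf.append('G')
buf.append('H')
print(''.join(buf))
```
EGH

finally runs after normal execution too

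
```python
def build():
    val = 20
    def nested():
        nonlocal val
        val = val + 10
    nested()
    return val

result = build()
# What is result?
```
30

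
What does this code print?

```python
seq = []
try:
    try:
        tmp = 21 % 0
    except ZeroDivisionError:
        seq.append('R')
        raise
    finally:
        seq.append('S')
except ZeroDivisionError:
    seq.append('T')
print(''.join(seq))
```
RST

finally runs before re-raised exception propagates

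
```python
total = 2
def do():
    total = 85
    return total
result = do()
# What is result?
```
85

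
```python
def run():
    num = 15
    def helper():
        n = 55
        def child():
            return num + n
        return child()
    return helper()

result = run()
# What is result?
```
70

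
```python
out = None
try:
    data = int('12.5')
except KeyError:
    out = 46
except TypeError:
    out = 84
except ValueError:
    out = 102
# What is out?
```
102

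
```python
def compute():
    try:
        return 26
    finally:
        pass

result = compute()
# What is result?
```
26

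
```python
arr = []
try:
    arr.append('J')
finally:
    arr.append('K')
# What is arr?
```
['J', 'K']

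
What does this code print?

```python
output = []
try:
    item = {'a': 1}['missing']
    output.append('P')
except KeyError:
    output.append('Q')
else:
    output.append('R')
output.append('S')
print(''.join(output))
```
QS

else block skipped when exception is caught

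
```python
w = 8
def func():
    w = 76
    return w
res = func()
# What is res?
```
76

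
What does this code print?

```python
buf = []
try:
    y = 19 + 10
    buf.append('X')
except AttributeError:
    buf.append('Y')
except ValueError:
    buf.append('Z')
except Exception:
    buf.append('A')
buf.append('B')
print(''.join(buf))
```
XB

No exception, try block completes normally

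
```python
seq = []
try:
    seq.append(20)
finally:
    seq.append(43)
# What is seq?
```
[20, 43]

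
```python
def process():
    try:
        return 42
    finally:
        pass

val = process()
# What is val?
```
42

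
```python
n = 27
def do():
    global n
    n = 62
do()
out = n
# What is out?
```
62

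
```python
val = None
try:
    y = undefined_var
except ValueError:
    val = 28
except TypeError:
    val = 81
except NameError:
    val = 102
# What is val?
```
102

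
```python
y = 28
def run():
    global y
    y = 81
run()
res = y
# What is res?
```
81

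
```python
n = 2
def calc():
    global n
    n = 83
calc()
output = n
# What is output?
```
83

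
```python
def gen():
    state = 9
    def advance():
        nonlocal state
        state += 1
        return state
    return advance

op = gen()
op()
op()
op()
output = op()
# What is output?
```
13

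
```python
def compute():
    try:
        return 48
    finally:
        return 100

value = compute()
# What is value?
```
100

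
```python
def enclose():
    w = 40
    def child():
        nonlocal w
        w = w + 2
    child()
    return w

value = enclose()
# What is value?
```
42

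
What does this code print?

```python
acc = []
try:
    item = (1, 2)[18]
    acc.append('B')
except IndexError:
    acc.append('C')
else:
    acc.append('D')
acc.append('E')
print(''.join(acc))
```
CE

else block skipped when exception is caught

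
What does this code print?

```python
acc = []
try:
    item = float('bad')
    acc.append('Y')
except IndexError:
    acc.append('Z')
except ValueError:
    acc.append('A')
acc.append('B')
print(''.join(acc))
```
AB

ValueError is caught by its specific handler, not IndexError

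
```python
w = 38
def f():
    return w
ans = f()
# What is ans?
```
38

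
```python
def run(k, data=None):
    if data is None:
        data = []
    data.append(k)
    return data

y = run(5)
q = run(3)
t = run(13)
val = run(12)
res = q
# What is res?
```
[3]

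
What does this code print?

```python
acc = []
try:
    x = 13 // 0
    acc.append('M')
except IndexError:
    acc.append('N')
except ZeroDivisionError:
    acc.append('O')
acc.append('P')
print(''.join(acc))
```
OP

ZeroDivisionError is caught by its specific handler, not IndexError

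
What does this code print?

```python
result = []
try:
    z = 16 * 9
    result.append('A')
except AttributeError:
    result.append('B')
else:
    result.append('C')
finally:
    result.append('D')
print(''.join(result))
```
ACD

else runs before finally when no exception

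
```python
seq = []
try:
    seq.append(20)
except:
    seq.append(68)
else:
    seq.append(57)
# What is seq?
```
[20, 57]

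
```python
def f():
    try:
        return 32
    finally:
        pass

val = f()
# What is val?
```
32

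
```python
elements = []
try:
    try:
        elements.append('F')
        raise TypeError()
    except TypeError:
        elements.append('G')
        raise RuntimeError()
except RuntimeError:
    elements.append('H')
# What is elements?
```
['F', 'G', 'H']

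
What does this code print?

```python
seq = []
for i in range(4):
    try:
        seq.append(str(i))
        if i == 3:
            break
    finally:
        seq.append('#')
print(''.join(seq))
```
0#1#2#3#

finally runs even when breaking out of loop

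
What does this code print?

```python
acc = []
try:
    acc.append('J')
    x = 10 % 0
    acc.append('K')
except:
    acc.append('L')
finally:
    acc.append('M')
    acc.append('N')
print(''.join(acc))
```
JLMN

Code before exception runs, then except, then all of finally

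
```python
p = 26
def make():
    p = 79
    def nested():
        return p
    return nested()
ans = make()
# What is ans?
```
79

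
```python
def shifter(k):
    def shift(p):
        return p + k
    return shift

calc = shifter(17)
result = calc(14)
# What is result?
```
31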